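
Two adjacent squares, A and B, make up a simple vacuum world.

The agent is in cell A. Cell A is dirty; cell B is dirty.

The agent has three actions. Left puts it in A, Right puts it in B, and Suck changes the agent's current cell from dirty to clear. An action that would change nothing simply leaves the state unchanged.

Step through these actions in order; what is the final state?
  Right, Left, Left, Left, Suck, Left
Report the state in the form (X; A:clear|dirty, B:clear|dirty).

t=1 Right ⇒ (B; A:dirty, B:dirty)
t=2 Left ⇒ (A; A:dirty, B:dirty)
t=3 Left ⇒ (A; A:dirty, B:dirty)
t=4 Left ⇒ (A; A:dirty, B:dirty)
t=5 Suck ⇒ (A; A:clear, B:dirty)
t=6 Left ⇒ (A; A:clear, B:dirty)

(A; A:clear, B:dirty)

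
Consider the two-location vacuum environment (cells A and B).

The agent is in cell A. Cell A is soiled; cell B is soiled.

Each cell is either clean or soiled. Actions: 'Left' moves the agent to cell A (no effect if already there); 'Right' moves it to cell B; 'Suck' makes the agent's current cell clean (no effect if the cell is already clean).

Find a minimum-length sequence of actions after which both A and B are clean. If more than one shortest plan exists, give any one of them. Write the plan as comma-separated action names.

Suck, Right, Suck

Suck (#1): <A|clean|soiled>
Right (#2): <B|clean|soiled>
Suck (#3): <B|clean|clean>
min 3: Suck A + move + Suck B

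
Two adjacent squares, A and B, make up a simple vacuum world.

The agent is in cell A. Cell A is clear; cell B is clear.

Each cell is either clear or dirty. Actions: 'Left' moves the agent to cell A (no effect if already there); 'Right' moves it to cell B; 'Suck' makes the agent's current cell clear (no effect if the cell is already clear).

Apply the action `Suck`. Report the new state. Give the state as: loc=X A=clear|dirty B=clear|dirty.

loc=A A=clear B=clear

start: loc=A A=clear B=clear
1. Suck → loc=A A=clear B=clear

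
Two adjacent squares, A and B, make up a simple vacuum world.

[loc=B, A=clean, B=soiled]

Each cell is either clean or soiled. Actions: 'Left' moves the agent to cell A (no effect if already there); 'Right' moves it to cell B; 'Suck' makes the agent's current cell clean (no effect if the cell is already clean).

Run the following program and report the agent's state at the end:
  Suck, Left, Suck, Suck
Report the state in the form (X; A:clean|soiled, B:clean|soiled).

[1] after Suck: (B; A:clean, B:clean)
[2] after Left: (A; A:clean, B:clean)
[3] after Suck: (A; A:clean, B:clean)
[4] after Suck: (A; A:clean, B:clean)

(A; A:clean, B:clean)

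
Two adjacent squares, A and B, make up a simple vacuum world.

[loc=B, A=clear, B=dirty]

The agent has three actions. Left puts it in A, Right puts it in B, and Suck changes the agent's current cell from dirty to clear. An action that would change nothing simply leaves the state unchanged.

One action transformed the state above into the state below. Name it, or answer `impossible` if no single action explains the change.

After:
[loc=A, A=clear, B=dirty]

try  Left: loc=A A=clear B=dirty  ← match
try Right: loc=B A=clear B=dirty
try  Suck: loc=B A=clear B=clear

Left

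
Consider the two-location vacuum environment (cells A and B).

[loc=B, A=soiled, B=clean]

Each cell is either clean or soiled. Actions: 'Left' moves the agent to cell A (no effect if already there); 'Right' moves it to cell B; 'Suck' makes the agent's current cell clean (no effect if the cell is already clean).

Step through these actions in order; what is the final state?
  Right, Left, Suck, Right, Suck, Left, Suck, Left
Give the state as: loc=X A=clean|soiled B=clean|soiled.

loc=A A=clean B=clean

1) do Right; now loc=B A=soiled B=clean
2) do Left; now loc=A A=soiled B=clean
3) do Suck; now loc=A A=clean B=clean
4) do Right; now loc=B A=clean B=clean
5) do Suck; now loc=B A=clean B=clean
6) do Left; now loc=A A=clean B=clean
7) do Suck; now loc=A A=clean B=clean
8) do Left; now loc=A A=clean B=clean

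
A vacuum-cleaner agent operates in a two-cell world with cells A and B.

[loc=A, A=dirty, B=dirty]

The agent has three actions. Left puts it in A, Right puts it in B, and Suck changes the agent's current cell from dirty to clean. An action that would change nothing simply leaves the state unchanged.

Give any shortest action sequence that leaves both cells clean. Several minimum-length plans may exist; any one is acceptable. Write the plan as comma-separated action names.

1. Suck → <A|clean|dirty>
2. Right → <B|clean|dirty>
3. Suck → <B|clean|clean>
min 3: Suck A + move + Suck B

Suck, Right, Suck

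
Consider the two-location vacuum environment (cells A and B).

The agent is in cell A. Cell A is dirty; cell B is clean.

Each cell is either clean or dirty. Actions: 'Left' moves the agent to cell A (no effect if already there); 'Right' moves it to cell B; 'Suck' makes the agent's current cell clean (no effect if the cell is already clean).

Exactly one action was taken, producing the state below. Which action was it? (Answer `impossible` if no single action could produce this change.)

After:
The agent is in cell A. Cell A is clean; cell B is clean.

try  Left: in A — A dirty, B clean
try Right: in B — A dirty, B clean
try  Suck: in A — A clean, B clean  ← match

Suck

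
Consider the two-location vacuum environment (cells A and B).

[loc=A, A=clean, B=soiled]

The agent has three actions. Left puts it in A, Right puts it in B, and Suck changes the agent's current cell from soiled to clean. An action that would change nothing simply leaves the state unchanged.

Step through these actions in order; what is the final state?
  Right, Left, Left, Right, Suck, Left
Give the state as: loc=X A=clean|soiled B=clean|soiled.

[1] after Right: loc=B A=clean B=soiled
[2] after Left: loc=A A=clean B=soiled
[3] after Left: loc=A A=clean B=soiled
[4] after Right: loc=B A=clean B=soiled
[5] after Suck: loc=B A=clean B=clean
[6] after Left: loc=A A=clean B=clean

loc=A A=clean B=clean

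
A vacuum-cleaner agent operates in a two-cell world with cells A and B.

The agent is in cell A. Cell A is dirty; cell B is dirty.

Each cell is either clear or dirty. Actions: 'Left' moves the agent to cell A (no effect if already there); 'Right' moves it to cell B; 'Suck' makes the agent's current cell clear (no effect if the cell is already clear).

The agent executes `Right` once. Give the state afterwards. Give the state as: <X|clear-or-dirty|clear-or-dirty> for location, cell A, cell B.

start: <A|dirty|dirty>
Right (#1): <B|dirty|dirty>

<B|dirty|dirty>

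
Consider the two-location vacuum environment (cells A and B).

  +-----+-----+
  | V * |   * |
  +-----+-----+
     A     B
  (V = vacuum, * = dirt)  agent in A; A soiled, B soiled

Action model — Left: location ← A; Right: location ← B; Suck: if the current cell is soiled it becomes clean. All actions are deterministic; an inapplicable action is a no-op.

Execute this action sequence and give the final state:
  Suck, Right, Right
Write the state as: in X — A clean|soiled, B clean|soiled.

in B — A clean, B soiled

t=1 Suck ⇒ in A — A clean, B soiled
t=2 Right ⇒ in B — A clean, B soiled
t=3 Right ⇒ in B — A clean, B soiled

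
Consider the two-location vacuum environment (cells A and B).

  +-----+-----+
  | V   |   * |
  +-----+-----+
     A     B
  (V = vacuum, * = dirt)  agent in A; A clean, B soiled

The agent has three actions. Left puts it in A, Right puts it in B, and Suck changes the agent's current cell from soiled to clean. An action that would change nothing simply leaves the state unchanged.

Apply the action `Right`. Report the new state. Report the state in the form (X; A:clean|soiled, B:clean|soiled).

(B; A:clean, B:soiled)

start: (A; A:clean, B:soiled)
t=1 Right ⇒ (B; A:clean, B:soiled)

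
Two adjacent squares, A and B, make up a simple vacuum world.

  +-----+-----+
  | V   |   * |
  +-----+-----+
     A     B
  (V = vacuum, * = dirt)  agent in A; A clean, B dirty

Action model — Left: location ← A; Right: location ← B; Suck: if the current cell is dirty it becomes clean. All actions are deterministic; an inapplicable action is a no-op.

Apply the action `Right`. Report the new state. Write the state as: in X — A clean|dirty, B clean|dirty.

start: in A — A clean, B dirty
1. Right → in B — A clean, B dirty

in B — A clean, B dirty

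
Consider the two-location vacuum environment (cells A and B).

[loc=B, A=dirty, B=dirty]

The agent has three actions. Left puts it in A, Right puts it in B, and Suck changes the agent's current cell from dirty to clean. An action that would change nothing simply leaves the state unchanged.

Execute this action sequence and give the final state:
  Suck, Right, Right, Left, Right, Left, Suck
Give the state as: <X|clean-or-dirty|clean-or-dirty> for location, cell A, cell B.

[1] after Suck: <B|dirty|clean>
[2] after Right: <B|dirty|clean>
[3] after Right: <B|dirty|clean>
[4] after Left: <A|dirty|clean>
[5] after Right: <B|dirty|clean>
[6] after Left: <A|dirty|clean>
[7] after Suck: <A|clean|clean>

<A|clean|clean>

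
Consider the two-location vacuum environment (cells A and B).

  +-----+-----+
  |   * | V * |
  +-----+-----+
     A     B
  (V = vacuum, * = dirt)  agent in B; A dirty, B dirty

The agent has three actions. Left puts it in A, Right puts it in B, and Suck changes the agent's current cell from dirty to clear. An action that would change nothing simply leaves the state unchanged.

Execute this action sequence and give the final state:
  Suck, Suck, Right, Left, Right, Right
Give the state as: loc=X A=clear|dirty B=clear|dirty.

t=1 Suck ⇒ loc=B A=dirty B=clear
t=2 Suck ⇒ loc=B A=dirty B=clear
t=3 Right ⇒ loc=B A=dirty B=clear
t=4 Left ⇒ loc=A A=dirty B=clear
t=5 Right ⇒ loc=B A=dirty B=clear
t=6 Right ⇒ loc=B A=dirty B=clear

loc=B A=dirty B=clear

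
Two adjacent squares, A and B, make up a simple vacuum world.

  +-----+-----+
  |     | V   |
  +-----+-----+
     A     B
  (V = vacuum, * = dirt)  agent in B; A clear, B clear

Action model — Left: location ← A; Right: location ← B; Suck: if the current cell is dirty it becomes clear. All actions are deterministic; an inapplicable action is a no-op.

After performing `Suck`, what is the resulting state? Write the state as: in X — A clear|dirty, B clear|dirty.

start: in B — A clear, B clear
[1] after Suck: in B — A clear, B clear

in B — A clear, B clear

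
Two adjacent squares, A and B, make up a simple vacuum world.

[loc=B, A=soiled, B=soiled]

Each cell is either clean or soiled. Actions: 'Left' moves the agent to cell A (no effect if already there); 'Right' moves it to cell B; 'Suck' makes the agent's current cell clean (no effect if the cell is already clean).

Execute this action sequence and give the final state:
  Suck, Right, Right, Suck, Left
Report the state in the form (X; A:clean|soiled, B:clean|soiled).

(A; A:soiled, B:clean)

step 1/5 (Suck): (B; A:soiled, B:clean)
step 2/5 (Right): (B; A:soiled, B:clean)
step 3/5 (Right): (B; A:soiled, B:clean)
step 4/5 (Suck): (B; A:soiled, B:clean)
step 5/5 (Left): (A; A:soiled, B:clean)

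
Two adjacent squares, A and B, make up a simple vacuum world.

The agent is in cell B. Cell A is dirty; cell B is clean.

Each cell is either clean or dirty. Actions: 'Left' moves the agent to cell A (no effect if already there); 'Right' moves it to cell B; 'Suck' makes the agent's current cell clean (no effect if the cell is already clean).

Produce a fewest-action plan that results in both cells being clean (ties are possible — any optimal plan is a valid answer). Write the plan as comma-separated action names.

Left, Suck

1. Left → in A — A dirty, B clean
2. Suck → in A — A clean, B clean
min 2: go A then Suck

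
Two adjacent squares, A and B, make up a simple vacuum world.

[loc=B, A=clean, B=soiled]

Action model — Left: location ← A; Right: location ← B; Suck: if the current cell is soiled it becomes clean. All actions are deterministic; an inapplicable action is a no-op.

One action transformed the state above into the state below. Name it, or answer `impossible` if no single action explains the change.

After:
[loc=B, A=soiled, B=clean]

impossible

try  Left: (A; A:clean, B:soiled)
try Right: (B; A:clean, B:soiled)
try  Suck: (B; A:clean, B:clean)
no single action produces the after-state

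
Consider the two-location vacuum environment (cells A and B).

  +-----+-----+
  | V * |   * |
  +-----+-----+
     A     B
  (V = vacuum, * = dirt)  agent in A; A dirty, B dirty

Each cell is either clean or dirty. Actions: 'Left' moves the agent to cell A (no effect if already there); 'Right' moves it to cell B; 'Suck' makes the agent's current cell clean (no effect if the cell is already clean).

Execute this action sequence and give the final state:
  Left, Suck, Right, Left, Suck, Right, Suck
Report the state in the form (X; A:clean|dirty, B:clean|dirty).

(B; A:clean, B:clean)

1) do Left; now (A; A:dirty, B:dirty)
2) do Suck; now (A; A:clean, B:dirty)
3) do Right; now (B; A:clean, B:dirty)
4) do Left; now (A; A:clean, B:dirty)
5) do Suck; now (A; A:clean, B:dirty)
6) do Right; now (B; A:clean, B:dirty)
7) do Suck; now (B; A:clean, B:clean)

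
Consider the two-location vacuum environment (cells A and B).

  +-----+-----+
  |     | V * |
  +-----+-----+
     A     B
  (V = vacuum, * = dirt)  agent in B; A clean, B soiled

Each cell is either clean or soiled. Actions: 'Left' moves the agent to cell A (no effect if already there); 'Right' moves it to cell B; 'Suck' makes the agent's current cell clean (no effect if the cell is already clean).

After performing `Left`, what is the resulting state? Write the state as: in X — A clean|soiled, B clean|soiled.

start: in B — A clean, B soiled
1) do Left; now in A — A clean, B soiled

in A — A clean, B soiled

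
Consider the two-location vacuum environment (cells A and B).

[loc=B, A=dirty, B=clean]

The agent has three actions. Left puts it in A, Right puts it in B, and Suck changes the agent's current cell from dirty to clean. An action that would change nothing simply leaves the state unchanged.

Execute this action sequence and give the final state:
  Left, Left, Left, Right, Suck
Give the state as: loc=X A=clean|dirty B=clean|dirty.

1. Left → loc=A A=dirty B=clean
2. Left → loc=A A=dirty B=clean
3. Left → loc=A A=dirty B=clean
4. Right → loc=B A=dirty B=clean
5. Suck → loc=B A=dirty B=clean

loc=B A=dirty B=clean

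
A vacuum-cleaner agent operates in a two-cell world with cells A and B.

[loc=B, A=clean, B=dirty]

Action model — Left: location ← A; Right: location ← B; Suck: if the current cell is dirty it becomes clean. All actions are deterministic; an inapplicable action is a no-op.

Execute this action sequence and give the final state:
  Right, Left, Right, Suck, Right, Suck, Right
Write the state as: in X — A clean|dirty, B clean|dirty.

in B — A clean, B clean

t=1 Right ⇒ in B — A clean, B dirty
t=2 Left ⇒ in A — A clean, B dirty
t=3 Right ⇒ in B — A clean, B dirty
t=4 Suck ⇒ in B — A clean, B clean
t=5 Right ⇒ in B — A clean, B clean
t=6 Suck ⇒ in B — A clean, B clean
t=7 Right ⇒ in B — A clean, B clean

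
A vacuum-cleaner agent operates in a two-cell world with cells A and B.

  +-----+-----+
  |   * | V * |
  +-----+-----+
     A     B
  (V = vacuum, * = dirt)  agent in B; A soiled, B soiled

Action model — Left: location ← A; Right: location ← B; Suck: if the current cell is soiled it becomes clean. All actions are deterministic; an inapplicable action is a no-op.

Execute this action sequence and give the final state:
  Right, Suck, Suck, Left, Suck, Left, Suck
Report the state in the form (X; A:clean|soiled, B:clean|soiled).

(A; A:clean, B:clean)

[1] after Right: (B; A:soiled, B:soiled)
[2] after Suck: (B; A:soiled, B:clean)
[3] after Suck: (B; A:soiled, B:clean)
[4] after Left: (A; A:soiled, B:clean)
[5] after Suck: (A; A:clean, B:clean)
[6] after Left: (A; A:clean, B:clean)
[7] after Suck: (A; A:clean, B:clean)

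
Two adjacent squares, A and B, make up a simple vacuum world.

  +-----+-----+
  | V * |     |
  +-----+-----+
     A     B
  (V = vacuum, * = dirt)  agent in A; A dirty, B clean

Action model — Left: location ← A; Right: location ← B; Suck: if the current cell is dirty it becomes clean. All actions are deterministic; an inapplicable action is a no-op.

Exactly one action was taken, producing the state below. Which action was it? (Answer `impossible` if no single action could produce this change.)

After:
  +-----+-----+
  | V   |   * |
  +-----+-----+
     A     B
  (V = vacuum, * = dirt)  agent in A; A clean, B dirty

try  Left: <A|dirty|clean>
try Right: <B|dirty|clean>
try  Suck: <A|clean|clean>
no single action produces the after-state

impossible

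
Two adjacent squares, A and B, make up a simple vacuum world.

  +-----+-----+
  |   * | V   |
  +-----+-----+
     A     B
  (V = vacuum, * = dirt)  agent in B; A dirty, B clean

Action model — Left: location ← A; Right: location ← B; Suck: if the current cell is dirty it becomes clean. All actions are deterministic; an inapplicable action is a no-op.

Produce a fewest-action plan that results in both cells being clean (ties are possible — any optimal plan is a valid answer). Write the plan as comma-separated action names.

Left, Suck

step 1/2 (Left): (A; A:dirty, B:clean)
step 2/2 (Suck): (A; A:clean, B:clean)
min 2: go A then Suck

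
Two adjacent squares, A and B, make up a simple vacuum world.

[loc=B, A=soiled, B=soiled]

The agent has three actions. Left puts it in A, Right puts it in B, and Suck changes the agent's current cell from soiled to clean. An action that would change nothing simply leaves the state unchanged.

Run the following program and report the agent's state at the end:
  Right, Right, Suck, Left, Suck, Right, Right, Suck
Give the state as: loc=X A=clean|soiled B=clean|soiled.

1) do Right; now loc=B A=soiled B=soiled
2) do Right; now loc=B A=soiled B=soiled
3) do Suck; now loc=B A=soiled B=clean
4) do Left; now loc=A A=soiled B=clean
5) do Suck; now loc=A A=clean B=clean
6) do Right; now loc=B A=clean B=clean
7) do Right; now loc=B A=clean B=clean
8) do Suck; now loc=B A=clean B=clean

loc=B A=clean B=clean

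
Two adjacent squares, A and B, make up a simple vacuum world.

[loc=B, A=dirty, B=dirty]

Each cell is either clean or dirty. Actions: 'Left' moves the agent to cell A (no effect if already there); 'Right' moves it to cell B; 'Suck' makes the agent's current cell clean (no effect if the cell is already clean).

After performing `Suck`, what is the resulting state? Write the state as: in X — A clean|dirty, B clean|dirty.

in B — A dirty, B clean

start: in B — A dirty, B dirty
step 1/1 (Suck): in B — A dirty, B clean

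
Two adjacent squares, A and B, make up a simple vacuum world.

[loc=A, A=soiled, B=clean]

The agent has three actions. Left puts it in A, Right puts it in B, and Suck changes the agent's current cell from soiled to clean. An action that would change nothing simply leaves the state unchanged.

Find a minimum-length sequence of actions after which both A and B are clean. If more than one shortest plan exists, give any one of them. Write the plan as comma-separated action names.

1) do Suck; now in A — A clean, B clean
min 1: A is soiled, one Suck

Suck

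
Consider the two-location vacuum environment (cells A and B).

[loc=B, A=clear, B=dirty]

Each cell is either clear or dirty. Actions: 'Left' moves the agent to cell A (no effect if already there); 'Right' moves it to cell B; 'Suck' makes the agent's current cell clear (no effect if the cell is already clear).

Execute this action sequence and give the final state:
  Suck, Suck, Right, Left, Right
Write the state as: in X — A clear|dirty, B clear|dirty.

in B — A clear, B clear

1. Suck → in B — A clear, B clear
2. Suck → in B — A clear, B clear
3. Right → in B — A clear, B clear
4. Left → in A — A clear, B clear
5. Right → in B — A clear, B clear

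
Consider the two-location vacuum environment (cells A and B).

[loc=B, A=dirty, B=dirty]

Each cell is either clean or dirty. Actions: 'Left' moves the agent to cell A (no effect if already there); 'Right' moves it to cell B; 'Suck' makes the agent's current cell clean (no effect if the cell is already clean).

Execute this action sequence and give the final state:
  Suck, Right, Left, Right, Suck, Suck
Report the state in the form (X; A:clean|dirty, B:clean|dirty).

(B; A:dirty, B:clean)

1. Suck → (B; A:dirty, B:clean)
2. Right → (B; A:dirty, B:clean)
3. Left → (A; A:dirty, B:clean)
4. Right → (B; A:dirty, B:clean)
5. Suck → (B; A:dirty, B:clean)
6. Suck → (B; A:dirty, B:clean)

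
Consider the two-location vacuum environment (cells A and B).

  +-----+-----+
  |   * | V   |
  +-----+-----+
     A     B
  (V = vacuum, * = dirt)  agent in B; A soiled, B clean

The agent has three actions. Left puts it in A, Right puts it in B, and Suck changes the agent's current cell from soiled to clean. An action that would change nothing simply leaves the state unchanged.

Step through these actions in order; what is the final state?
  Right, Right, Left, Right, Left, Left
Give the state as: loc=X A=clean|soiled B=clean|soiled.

1) do Right; now loc=B A=soiled B=clean
2) do Right; now loc=B A=soiled B=clean
3) do Left; now loc=A A=soiled B=clean
4) do Right; now loc=B A=soiled B=clean
5) do Left; now loc=A A=soiled B=clean
6) do Left; now loc=A A=soiled B=clean

loc=A A=soiled B=clean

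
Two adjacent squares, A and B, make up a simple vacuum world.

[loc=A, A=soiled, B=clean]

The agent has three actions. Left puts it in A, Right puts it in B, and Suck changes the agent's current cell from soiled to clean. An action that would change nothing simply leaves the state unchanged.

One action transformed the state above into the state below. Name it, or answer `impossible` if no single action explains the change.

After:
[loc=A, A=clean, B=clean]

try  Left: <A|soiled|clean>
try Right: <B|soiled|clean>
try  Suck: <A|clean|clean>  ← match

Suck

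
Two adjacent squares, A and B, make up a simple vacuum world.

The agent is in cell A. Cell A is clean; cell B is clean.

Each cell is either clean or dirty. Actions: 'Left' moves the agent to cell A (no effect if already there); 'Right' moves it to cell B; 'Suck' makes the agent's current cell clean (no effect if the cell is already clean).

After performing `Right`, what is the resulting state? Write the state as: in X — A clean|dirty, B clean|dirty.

in B — A clean, B clean

start: in A — A clean, B clean
t=1 Right ⇒ in B — A clean, B clean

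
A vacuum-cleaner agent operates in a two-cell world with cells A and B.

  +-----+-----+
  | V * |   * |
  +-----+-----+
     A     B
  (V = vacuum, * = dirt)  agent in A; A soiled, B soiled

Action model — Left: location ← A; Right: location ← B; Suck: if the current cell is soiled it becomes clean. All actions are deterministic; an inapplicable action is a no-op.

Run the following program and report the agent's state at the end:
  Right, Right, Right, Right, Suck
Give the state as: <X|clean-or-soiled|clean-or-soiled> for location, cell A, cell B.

1. Right → <B|soiled|soiled>
2. Right → <B|soiled|soiled>
3. Right → <B|soiled|soiled>
4. Right → <B|soiled|soiled>
5. Suck → <B|soiled|clean>

<B|soiled|clean>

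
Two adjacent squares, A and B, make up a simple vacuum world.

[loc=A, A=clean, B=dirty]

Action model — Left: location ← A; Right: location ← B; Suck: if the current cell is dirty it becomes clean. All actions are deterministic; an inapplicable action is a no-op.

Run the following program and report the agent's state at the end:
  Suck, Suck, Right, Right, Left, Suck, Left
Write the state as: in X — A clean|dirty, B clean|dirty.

in A — A clean, B dirty

Suck (#1): in A — A clean, B dirty
Suck (#2): in A — A clean, B dirty
Right (#3): in B — A clean, B dirty
Right (#4): in B — A clean, B dirty
Left (#5): in A — A clean, B dirty
Suck (#6): in A — A clean, B dirty
Left (#7): in A — A clean, B dirty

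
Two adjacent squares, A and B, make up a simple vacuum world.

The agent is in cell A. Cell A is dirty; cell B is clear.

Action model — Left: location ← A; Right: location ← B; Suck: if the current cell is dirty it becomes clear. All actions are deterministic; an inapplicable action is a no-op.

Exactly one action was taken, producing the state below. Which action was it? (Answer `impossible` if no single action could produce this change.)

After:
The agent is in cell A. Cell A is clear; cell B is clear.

try  Left: loc=A A=dirty B=clear
try Right: loc=B A=dirty B=clear
try  Suck: loc=A A=clear B=clear  ← match

Suck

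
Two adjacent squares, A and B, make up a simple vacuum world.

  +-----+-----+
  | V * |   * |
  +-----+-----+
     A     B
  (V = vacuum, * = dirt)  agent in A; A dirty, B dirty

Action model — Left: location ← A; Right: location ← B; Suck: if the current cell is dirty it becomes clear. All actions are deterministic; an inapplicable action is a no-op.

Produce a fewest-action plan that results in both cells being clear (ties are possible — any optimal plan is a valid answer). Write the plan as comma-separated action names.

Suck, Right, Suck

1) do Suck; now loc=A A=clear B=dirty
2) do Right; now loc=B A=clear B=dirty
3) do Suck; now loc=B A=clear B=clear
min 3: Suck A + move + Suck B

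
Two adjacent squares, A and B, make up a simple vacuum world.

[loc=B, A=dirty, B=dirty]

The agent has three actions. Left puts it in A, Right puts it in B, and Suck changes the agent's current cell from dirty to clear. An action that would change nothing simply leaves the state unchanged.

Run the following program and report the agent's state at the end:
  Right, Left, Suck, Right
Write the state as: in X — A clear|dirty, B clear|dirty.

t=1 Right ⇒ in B — A dirty, B dirty
t=2 Left ⇒ in A — A dirty, B dirty
t=3 Suck ⇒ in A — A clear, B dirty
t=4 Right ⇒ in B — A clear, B dirty

in B — A clear, B dirty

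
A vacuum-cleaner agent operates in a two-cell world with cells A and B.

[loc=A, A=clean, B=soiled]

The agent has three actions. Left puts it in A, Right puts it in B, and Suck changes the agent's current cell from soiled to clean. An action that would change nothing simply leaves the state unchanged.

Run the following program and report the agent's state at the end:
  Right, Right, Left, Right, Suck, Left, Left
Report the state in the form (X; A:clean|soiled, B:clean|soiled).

(A; A:clean, B:clean)

t=1 Right ⇒ (B; A:clean, B:soiled)
t=2 Right ⇒ (B; A:clean, B:soiled)
t=3 Left ⇒ (A; A:clean, B:soiled)
t=4 Right ⇒ (B; A:clean, B:soiled)
t=5 Suck ⇒ (B; A:clean, B:clean)
t=6 Left ⇒ (A; A:clean, B:clean)
t=7 Left ⇒ (A; A:clean, B:clean)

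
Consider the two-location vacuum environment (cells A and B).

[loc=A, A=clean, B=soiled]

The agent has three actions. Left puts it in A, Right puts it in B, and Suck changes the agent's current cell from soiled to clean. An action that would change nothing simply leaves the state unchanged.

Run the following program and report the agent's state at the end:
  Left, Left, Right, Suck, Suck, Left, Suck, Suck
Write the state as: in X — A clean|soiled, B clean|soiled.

in A — A clean, B clean

Left (#1): in A — A clean, B soiled
Left (#2): in A — A clean, B soiled
Right (#3): in B — A clean, B soiled
Suck (#4): in B — A clean, B clean
Suck (#5): in B — A clean, B clean
Left (#6): in A — A clean, B clean
Suck (#7): in A — A clean, B clean
Suck (#8): in A — A clean, B clean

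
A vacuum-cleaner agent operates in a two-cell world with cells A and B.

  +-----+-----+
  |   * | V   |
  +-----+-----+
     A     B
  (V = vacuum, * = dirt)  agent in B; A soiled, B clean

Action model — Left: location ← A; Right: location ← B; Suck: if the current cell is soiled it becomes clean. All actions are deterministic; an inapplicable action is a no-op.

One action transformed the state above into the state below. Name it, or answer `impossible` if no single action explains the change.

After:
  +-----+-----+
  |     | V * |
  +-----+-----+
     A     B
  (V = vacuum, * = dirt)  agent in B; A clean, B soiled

try  Left: loc=A A=soiled B=clean
try Right: loc=B A=soiled B=clean
try  Suck: loc=B A=soiled B=clean
no single action produces the after-state

impossible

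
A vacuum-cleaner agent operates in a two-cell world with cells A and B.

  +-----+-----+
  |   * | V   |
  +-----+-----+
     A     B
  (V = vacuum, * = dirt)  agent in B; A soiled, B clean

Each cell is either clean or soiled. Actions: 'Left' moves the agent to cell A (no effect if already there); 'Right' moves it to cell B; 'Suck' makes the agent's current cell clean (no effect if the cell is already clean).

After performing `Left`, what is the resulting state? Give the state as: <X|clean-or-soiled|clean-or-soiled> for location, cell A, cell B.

start: <B|soiled|clean>
[1] after Left: <A|soiled|clean>

<A|soiled|clean>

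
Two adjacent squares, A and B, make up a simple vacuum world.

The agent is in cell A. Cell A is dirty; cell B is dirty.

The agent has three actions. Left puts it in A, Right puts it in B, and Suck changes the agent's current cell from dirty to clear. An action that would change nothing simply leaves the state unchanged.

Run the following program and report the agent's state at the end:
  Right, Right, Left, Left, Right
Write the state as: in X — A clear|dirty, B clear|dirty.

in B — A dirty, B dirty

1) do Right; now in B — A dirty, B dirty
2) do Right; now in B — A dirty, B dirty
3) do Left; now in A — A dirty, B dirty
4) do Left; now in A — A dirty, B dirty
5) do Right; now in B — A dirty, B dirty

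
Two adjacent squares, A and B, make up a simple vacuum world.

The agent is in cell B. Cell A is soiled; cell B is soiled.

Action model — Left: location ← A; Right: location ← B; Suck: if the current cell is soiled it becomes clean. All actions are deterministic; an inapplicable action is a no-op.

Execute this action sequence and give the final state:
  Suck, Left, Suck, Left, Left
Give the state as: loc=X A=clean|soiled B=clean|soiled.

t=1 Suck ⇒ loc=B A=soiled B=clean
t=2 Left ⇒ loc=A A=soiled B=clean
t=3 Suck ⇒ loc=A A=clean B=clean
t=4 Left ⇒ loc=A A=clean B=clean
t=5 Left ⇒ loc=A A=clean B=clean

loc=A A=clean B=clean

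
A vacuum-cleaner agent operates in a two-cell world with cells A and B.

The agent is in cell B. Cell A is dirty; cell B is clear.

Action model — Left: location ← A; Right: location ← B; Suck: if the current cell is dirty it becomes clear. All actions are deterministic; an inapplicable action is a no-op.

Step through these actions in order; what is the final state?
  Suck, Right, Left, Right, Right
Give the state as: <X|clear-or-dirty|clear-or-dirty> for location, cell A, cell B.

t=1 Suck ⇒ <B|dirty|clear>
t=2 Right ⇒ <B|dirty|clear>
t=3 Left ⇒ <A|dirty|clear>
t=4 Right ⇒ <B|dirty|clear>
t=5 Right ⇒ <B|dirty|clear>

<B|dirty|clear>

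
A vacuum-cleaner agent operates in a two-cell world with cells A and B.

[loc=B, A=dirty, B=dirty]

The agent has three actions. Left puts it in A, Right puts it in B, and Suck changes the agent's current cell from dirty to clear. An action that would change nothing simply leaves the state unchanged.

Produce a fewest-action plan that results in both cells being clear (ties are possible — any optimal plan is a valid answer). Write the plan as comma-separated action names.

Suck (#1): in B — A dirty, B clear
Left (#2): in A — A dirty, B clear
Suck (#3): in A — A clear, B clear
min 3: Suck B + move + Suck A

Suck, Left, Suck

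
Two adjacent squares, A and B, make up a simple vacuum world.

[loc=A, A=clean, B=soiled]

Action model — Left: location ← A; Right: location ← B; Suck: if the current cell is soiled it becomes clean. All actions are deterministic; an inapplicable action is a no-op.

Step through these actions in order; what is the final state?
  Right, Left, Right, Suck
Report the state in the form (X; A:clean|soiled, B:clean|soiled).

step 1/4 (Right): (B; A:clean, B:soiled)
step 2/4 (Left): (A; A:clean, B:soiled)
step 3/4 (Right): (B; A:clean, B:soiled)
step 4/4 (Suck): (B; A:clean, B:clean)

(B; A:clean, B:clean)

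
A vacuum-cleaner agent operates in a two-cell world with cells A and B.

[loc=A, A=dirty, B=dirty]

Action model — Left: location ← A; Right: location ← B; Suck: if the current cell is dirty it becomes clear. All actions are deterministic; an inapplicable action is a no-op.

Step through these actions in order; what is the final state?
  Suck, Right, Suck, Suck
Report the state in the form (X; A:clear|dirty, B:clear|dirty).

(B; A:clear, B:clear)

1) do Suck; now (A; A:clear, B:dirty)
2) do Right; now (B; A:clear, B:dirty)
3) do Suck; now (B; A:clear, B:clear)
4) do Suck; now (B; A:clear, B:clear)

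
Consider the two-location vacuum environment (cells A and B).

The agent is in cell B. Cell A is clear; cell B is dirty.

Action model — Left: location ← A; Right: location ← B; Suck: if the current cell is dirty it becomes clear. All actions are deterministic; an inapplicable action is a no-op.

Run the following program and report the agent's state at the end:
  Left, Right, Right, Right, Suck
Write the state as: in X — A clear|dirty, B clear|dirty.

Left (#1): in A — A clear, B dirty
Right (#2): in B — A clear, B dirty
Right (#3): in B — A clear, B dirty
Right (#4): in B — A clear, B dirty
Suck (#5): in B — A clear, B clear

in B — A clear, B clear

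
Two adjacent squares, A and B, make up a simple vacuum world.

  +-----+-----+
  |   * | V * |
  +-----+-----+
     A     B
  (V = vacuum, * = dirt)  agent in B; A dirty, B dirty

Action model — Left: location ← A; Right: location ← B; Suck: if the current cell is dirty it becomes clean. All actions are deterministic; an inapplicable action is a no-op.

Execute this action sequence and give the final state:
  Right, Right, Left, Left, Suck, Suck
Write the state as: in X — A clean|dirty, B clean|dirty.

in A — A clean, B dirty

t=1 Right ⇒ in B — A dirty, B dirty
t=2 Right ⇒ in B — A dirty, B dirty
t=3 Left ⇒ in A — A dirty, B dirty
t=4 Left ⇒ in A — A dirty, B dirty
t=5 Suck ⇒ in A — A clean, B dirty
t=6 Suck ⇒ in A — A clean, B dirty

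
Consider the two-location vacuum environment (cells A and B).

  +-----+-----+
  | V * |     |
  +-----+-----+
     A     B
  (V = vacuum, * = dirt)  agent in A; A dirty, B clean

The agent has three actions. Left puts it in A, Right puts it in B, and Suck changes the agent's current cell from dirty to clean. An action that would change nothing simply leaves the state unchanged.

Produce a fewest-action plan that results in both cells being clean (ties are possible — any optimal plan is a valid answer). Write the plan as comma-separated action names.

t=1 Suck ⇒ in A — A clean, B clean
min 1: A is dirty, one Suck

Suck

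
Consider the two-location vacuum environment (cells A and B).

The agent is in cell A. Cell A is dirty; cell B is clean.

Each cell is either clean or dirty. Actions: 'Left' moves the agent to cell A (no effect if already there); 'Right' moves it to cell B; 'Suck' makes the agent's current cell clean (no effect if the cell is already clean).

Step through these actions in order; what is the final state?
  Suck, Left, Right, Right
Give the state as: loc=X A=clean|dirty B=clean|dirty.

1) do Suck; now loc=A A=clean B=clean
2) do Left; now loc=A A=clean B=clean
3) do Right; now loc=B A=clean B=clean
4) do Right; now loc=B A=clean B=clean

loc=B A=clean B=clean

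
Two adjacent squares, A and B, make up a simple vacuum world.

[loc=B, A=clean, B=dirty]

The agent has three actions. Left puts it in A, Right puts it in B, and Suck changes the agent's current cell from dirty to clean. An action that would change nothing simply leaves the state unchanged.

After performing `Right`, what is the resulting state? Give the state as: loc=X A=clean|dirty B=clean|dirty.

start: loc=B A=clean B=dirty
1) do Right; now loc=B A=clean B=dirty

loc=B A=clean B=dirty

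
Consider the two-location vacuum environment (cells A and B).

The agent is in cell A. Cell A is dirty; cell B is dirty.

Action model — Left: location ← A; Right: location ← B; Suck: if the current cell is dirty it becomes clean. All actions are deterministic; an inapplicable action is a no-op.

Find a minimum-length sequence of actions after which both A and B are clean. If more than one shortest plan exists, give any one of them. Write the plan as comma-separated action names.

step 1/3 (Suck): (A; A:clean, B:dirty)
step 2/3 (Right): (B; A:clean, B:dirty)
step 3/3 (Suck): (B; A:clean, B:clean)
min 3: Suck A + move + Suck B

Suck, Right, Suck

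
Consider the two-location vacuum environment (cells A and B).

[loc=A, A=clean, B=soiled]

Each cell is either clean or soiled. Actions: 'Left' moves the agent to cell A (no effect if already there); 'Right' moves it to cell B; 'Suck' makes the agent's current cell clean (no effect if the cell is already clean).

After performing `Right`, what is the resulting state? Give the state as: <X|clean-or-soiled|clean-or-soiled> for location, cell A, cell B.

<B|clean|soiled>

start: <A|clean|soiled>
Right (#1): <B|clean|soiled>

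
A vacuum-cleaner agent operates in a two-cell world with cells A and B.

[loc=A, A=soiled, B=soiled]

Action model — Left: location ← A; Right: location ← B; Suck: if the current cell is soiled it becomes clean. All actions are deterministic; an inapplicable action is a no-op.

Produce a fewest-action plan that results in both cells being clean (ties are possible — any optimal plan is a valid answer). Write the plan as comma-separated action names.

1) do Suck; now <A|clean|soiled>
2) do Right; now <B|clean|soiled>
3) do Suck; now <B|clean|clean>
min 3: Suck A + move + Suck B

Suck, Right, Suck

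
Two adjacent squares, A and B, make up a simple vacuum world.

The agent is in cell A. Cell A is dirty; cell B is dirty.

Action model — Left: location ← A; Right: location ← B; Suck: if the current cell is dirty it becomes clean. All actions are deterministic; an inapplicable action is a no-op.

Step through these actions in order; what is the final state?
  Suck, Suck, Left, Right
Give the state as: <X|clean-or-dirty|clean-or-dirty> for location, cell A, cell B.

[1] after Suck: <A|clean|dirty>
[2] after Suck: <A|clean|dirty>
[3] after Left: <A|clean|dirty>
[4] after Right: <B|clean|dirty>

<B|clean|dirty>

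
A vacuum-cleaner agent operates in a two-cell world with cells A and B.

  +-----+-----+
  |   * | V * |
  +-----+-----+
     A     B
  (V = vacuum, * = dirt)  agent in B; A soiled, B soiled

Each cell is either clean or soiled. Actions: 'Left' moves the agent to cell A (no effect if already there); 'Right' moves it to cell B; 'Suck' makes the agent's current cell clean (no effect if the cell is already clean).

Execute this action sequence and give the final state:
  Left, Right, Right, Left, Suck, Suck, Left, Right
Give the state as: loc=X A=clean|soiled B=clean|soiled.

loc=B A=clean B=soiled

1. Left → loc=A A=soiled B=soiled
2. Right → loc=B A=soiled B=soiled
3. Right → loc=B A=soiled B=soiled
4. Left → loc=A A=soiled B=soiled
5. Suck → loc=A A=clean B=soiled
6. Suck → loc=A A=clean B=soiled
7. Left → loc=A A=clean B=soiled
8. Right → loc=B A=clean B=soiled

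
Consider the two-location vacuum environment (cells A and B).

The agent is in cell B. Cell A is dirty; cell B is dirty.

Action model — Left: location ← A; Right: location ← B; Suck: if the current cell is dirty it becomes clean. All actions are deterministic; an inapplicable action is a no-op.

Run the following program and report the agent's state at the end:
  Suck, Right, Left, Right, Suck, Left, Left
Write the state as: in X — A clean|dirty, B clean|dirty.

Suck (#1): in B — A dirty, B clean
Right (#2): in B — A dirty, B clean
Left (#3): in A — A dirty, B clean
Right (#4): in B — A dirty, B clean
Suck (#5): in B — A dirty, B clean
Left (#6): in A — A dirty, B clean
Left (#7): in A — A dirty, B clean

in A — A dirty, B clean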